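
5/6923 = 5/6923 = 0.00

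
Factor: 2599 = 23^1*113^1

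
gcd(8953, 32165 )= 7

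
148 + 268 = 416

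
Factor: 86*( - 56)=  - 2^4*7^1*43^1  =  - 4816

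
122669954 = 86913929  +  35756025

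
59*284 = 16756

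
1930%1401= 529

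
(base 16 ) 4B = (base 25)30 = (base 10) 75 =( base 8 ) 113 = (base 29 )2h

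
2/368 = 1/184 = 0.01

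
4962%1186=218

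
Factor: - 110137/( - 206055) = 457/855 = 3^( - 2)*5^( -1)*19^ ( - 1)  *457^1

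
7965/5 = 1593 = 1593.00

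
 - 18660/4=-4665=-  4665.00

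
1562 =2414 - 852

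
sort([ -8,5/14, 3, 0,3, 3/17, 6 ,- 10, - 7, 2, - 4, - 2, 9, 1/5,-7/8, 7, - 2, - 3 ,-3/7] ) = [-10, - 8,-7, - 4, - 3,-2, - 2, -7/8, - 3/7, 0,3/17, 1/5, 5/14 , 2, 3, 3,6,7, 9]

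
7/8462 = 7/8462  =  0.00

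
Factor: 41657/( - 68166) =-2^ ( - 1 )*3^( - 2)*11^1 = - 11/18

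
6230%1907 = 509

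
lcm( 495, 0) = 0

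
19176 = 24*799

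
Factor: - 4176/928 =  - 9/2 = -2^( - 1)*3^2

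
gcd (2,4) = 2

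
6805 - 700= 6105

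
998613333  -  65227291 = 933386042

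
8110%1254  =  586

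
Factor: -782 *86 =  - 67252 = -  2^2*17^1*23^1*43^1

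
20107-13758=6349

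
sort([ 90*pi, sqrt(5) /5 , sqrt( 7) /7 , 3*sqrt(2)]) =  [ sqrt(7)/7, sqrt(5)/5, 3*sqrt( 2 ),90*pi]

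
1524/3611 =1524/3611 = 0.42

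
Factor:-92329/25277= - 7^( -1 )*23^( - 1)*127^1*157^ ( - 1) * 727^1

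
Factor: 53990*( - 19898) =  - 1074293020 = -  2^2*5^1* 5399^1*9949^1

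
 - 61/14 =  - 61/14 = - 4.36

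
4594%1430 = 304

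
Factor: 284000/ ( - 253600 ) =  - 5^1 *71^1 * 317^(  -  1) = - 355/317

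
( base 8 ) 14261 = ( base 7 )24300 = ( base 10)6321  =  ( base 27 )8I3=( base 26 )993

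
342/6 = 57 =57.00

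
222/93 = 74/31 = 2.39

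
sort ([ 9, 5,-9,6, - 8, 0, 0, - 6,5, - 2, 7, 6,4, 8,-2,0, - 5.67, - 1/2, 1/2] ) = [ -9,  -  8 , - 6,-5.67, - 2, - 2,-1/2, 0, 0, 0, 1/2, 4, 5,5, 6, 6, 7, 8, 9] 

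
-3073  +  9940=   6867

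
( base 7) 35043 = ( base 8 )21365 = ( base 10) 8949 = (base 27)c7c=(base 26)D65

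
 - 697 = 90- 787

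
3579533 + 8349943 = 11929476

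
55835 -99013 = -43178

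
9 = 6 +3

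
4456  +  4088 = 8544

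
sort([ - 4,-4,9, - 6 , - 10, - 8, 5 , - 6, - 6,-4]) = [ - 10,  -  8, -6  , - 6,-6,-4,-4, - 4,5, 9]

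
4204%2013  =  178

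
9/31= 9/31 = 0.29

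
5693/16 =5693/16= 355.81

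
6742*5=33710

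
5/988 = 5/988= 0.01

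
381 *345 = 131445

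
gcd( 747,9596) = 1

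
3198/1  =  3198 = 3198.00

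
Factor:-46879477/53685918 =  - 2^(  -  1)*3^( - 2)*11^( - 1 )*13^ (- 1)*271^1*20857^( - 1) *172987^1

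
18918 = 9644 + 9274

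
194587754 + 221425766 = 416013520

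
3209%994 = 227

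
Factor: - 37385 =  - 5^1 * 7477^1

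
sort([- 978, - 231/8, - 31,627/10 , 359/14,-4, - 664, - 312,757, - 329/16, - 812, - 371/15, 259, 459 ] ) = [-978,  -  812,  -  664,-312,-31, - 231/8, - 371/15,  -  329/16, - 4, 359/14 , 627/10,259, 459,757]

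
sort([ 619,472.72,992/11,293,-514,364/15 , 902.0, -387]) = [-514,-387, 364/15, 992/11 , 293 , 472.72,619,  902.0]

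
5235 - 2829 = 2406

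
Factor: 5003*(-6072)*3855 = -117108022680 = - 2^3*3^2*5^1 * 11^1*23^1*257^1*5003^1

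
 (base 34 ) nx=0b1100101111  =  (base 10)815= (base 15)395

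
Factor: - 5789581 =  - 7^1*587^1*1409^1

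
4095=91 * 45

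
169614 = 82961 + 86653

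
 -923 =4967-5890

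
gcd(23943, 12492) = 1041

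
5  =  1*5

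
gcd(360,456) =24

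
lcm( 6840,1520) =13680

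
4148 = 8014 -3866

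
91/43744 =91/43744 = 0.00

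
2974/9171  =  2974/9171=0.32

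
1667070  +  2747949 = 4415019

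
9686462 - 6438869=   3247593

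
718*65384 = 46945712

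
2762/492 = 1381/246 = 5.61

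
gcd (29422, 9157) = 1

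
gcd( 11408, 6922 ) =2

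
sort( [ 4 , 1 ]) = [ 1, 4]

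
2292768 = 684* 3352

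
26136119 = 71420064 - 45283945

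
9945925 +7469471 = 17415396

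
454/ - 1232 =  - 1  +  389/616 = - 0.37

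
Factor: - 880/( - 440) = 2^1  =  2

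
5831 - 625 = 5206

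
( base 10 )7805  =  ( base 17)1a02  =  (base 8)17175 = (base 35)6d0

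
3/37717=3/37717 = 0.00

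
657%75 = 57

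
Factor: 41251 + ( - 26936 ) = 14315 = 5^1*7^1 *409^1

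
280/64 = 35/8 = 4.38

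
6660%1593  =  288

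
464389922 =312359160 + 152030762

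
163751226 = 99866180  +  63885046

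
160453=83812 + 76641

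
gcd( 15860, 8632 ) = 52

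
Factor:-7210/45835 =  - 14/89 = -2^1*7^1 *89^(-1 ) 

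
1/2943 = 1/2943=0.00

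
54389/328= 54389/328 =165.82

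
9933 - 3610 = 6323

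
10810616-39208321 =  - 28397705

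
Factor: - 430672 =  - 2^4*11^1*2447^1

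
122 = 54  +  68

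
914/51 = 914/51 =17.92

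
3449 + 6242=9691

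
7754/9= 861 + 5/9  =  861.56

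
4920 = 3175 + 1745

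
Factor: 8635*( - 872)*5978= -45012666160 = - 2^4*5^1 * 7^2*11^1*61^1*109^1*157^1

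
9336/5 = 9336/5 =1867.20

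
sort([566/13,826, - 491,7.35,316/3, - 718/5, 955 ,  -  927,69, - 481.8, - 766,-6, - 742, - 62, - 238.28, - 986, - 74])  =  [ - 986, - 927,-766, - 742, - 491, - 481.8, - 238.28, - 718/5, - 74, - 62,-6,7.35,566/13 , 69  ,  316/3,826,955]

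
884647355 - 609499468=275147887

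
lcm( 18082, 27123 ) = 54246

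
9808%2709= 1681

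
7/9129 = 7/9129 = 0.00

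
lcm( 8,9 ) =72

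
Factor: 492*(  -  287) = -2^2*3^1*7^1*41^2 = -  141204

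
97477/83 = 1174+35/83 = 1174.42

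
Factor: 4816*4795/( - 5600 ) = - 41237/10 = - 2^( - 1)*5^( - 1 ) * 7^1*43^1*137^1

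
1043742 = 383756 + 659986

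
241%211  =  30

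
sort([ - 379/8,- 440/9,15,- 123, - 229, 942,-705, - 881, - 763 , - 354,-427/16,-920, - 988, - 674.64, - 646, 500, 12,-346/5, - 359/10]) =[-988,-920,-881, - 763,-705, - 674.64 ,-646 ,  -  354, - 229,-123, - 346/5,-440/9, - 379/8, - 359/10, - 427/16, 12,  15, 500,942 ] 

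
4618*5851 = 27019918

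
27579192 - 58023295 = - 30444103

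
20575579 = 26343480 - 5767901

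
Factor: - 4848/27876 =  - 4/23 = - 2^2*23^(-1 ) 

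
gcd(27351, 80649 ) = 27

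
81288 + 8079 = 89367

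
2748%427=186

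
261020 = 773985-512965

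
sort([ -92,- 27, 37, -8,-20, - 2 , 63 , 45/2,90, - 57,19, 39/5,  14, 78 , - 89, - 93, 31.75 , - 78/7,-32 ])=[ - 93, - 92, - 89, - 57, - 32, - 27 , - 20 , - 78/7, - 8,-2,39/5,14,19,45/2, 31.75, 37,63,  78,90] 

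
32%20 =12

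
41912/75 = 558 + 62/75 =558.83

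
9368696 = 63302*148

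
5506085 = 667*8255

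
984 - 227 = 757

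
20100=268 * 75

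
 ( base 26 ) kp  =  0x221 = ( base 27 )k5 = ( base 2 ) 1000100001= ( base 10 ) 545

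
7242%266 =60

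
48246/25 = 1929  +  21/25 =1929.84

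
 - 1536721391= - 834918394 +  - 701802997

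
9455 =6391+3064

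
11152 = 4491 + 6661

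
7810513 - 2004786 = 5805727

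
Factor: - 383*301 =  - 115283 = -7^1*43^1*383^1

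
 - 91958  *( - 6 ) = 551748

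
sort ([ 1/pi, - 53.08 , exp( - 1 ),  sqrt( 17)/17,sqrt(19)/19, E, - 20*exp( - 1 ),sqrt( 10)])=[ - 53.08,-20*exp( - 1 ),sqrt (19)/19,sqrt( 17)/17,1/pi,exp( - 1),E,sqrt( 10)]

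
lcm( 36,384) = 1152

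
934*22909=21397006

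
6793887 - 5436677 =1357210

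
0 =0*7268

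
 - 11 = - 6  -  5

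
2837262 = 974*2913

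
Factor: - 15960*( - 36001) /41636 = 20520570/1487 = 2^1*3^1 *5^1*7^1 * 19^1*37^1*139^1*1487^( - 1 )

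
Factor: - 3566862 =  - 2^1 * 3^3 * 13^1*5081^1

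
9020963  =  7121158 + 1899805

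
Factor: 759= 3^1*11^1*23^1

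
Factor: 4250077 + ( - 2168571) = 2^1*7^1 * 157^1*947^1 = 2081506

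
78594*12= 943128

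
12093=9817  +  2276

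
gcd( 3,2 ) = 1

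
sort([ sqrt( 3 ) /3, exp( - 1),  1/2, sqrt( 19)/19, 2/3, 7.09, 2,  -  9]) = [-9,sqrt( 19)/19,exp( - 1 ),1/2, sqrt(3 ) /3, 2/3,2, 7.09 ]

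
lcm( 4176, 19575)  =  313200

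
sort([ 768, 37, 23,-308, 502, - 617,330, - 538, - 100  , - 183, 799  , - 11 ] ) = [ - 617 , - 538, - 308,-183, - 100 , - 11,23,37,  330 , 502, 768,799] 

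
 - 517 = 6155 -6672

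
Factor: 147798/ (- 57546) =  - 357/139 =- 3^1  *  7^1*17^1*139^( - 1) 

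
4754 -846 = 3908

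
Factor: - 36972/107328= - 2^(-4)*3^1*43^( - 1 )*79^1 = - 237/688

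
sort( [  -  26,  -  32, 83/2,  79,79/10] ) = [-32,  -  26, 79/10,83/2 , 79 ] 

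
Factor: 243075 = 3^1*5^2*7^1 * 463^1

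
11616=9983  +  1633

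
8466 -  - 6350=14816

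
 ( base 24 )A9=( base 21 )BI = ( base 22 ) B7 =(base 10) 249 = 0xf9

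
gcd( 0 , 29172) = 29172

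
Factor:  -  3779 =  - 3779^1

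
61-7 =54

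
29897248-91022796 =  - 61125548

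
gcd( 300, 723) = 3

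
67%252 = 67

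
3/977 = 3/977 = 0.00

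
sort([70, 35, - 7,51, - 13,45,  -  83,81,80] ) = [  -  83, - 13, - 7, 35, 45, 51,70 , 80 , 81 ] 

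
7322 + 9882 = 17204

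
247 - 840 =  - 593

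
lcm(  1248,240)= 6240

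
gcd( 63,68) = 1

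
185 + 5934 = 6119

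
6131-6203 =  - 72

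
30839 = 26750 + 4089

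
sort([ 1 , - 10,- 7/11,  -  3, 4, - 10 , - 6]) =[ - 10, - 10, - 6 , - 3, - 7/11 , 1,4 ]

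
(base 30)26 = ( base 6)150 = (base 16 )42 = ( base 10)66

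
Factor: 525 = 3^1*5^2*7^1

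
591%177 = 60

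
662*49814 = 32976868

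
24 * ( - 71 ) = -1704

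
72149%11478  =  3281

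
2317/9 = 2317/9 = 257.44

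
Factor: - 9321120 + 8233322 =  - 1087798=-2^1*83^1 * 6553^1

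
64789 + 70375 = 135164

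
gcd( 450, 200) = 50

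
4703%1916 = 871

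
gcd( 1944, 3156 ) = 12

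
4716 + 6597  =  11313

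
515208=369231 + 145977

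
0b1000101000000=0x1140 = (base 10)4416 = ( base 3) 20001120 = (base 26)6dm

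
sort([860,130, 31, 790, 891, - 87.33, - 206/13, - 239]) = [-239,  -  87.33, - 206/13,31, 130,790,860,891 ]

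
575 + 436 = 1011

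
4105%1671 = 763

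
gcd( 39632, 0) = 39632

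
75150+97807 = 172957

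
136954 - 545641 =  - 408687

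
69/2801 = 69/2801 = 0.02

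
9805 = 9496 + 309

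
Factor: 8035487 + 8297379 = 16332866 = 2^1*11^1  *  137^1* 5419^1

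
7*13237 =92659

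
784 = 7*112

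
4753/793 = 5  +  788/793  =  5.99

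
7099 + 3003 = 10102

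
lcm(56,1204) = 2408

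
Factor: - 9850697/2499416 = -2^(  -  3 )*1321^1 * 7457^1 * 312427^( -1) 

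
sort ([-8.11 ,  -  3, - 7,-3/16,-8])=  [-8.11,  -  8,-7,-3,- 3/16] 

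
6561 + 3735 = 10296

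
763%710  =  53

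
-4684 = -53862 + 49178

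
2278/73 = 2278/73  =  31.21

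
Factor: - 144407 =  - 144407^1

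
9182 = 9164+18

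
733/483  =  1 + 250/483 = 1.52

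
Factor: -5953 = -5953^1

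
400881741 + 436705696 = 837587437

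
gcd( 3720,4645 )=5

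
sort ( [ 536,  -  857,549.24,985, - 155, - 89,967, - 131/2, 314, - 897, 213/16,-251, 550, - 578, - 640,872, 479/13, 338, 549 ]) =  [ - 897, - 857,-640, - 578 , - 251,-155, - 89,-131/2,213/16, 479/13, 314,338,  536, 549,549.24,550  ,  872 , 967, 985] 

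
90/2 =45= 45.00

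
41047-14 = 41033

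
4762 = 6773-2011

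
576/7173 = 64/797 = 0.08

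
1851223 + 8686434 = 10537657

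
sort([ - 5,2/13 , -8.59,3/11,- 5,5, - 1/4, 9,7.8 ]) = [-8.59 ,-5, - 5, - 1/4,2/13,3/11,5,7.8,  9 ]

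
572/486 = 1 + 43/243 = 1.18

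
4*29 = 116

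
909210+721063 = 1630273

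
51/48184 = 51/48184 = 0.00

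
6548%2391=1766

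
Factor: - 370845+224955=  - 2^1*3^2 * 5^1* 1621^1 = - 145890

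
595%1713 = 595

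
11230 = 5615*2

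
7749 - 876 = 6873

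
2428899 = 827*2937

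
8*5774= 46192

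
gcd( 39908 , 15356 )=44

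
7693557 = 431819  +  7261738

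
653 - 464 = 189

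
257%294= 257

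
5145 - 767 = 4378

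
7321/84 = 7321/84 = 87.15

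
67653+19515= 87168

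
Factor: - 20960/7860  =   - 2^3 * 3^( - 1) = - 8/3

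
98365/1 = 98365 = 98365.00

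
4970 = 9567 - 4597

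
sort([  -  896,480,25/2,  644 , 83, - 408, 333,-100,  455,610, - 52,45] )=[ - 896,  -  408, - 100 ,-52,25/2,45,83, 333 , 455,480, 610,644]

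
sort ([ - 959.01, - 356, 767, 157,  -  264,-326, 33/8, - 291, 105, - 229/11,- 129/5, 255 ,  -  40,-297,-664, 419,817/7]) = [ - 959.01, - 664,  -  356,-326, - 297, -291,-264,-40 ,-129/5, - 229/11,33/8,105, 817/7 , 157,  255, 419, 767] 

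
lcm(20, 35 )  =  140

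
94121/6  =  94121/6 = 15686.83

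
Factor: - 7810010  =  -2^1*5^1 * 13^1*60077^1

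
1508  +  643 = 2151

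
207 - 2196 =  - 1989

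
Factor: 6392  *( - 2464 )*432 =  - 6803951616 = -2^12*3^3*7^1 *11^1*17^1*47^1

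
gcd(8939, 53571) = 7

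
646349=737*877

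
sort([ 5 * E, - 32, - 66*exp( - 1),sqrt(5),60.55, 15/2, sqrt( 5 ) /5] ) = [ - 32, - 66 * exp( - 1), sqrt( 5) /5, sqrt( 5), 15/2,5*E, 60.55]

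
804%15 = 9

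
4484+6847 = 11331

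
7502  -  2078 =5424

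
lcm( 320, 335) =21440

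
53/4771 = 53/4771 =0.01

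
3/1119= 1/373= 0.00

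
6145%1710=1015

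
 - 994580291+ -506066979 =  - 1500647270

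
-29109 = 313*( - 93 )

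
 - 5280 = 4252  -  9532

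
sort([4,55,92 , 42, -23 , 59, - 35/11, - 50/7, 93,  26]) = [ - 23, - 50/7, - 35/11,4,26,42,  55 , 59, 92, 93 ]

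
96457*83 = 8005931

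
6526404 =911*7164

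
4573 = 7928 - 3355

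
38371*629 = 24135359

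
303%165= 138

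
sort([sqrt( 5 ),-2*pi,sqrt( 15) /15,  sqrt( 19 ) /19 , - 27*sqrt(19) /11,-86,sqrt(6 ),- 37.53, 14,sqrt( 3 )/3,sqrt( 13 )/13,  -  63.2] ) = [  -  86,-63.2,-37.53, -27*sqrt( 19)/11,  -  2  *  pi,  sqrt( 19)/19,sqrt( 15 ) /15,sqrt( 13 )/13, sqrt(3 )/3, sqrt( 5),sqrt( 6 ),  14 ] 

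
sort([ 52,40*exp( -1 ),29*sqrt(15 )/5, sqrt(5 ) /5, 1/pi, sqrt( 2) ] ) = [ 1/pi, sqrt(5 ) /5, sqrt( 2 ), 40*exp ( - 1 ), 29*sqrt( 15 ) /5, 52 ]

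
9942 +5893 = 15835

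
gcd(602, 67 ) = 1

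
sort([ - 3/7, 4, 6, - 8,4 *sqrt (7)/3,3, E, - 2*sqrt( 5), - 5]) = [ - 8, - 5, -2*sqrt(5 ), - 3/7,  E, 3, 4*sqrt( 7) /3, 4, 6 ] 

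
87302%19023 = 11210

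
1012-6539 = -5527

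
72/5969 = 72/5969 = 0.01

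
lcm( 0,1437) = 0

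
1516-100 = 1416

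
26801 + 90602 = 117403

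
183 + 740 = 923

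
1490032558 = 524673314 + 965359244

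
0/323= 0 = 0.00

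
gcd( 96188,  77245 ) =1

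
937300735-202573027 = 734727708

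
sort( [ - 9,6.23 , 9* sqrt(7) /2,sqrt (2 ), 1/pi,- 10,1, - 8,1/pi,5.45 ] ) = [ - 10 , - 9, -8,  1/pi,1/pi,1, sqrt( 2 ), 5.45,6.23,9 * sqrt ( 7)/2 ]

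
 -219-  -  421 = 202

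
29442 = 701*42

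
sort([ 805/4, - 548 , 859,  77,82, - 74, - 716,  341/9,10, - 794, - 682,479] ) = [ - 794 , - 716, - 682, -548, - 74, 10,341/9,77,82,805/4,479 , 859 ] 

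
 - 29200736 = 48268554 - 77469290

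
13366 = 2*6683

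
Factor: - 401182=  - 2^1 * 200591^1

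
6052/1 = 6052 = 6052.00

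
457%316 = 141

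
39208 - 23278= 15930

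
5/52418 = 5/52418 = 0.00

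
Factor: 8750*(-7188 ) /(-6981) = 2^3*5^4*7^1 * 13^( - 1)*179^( - 1)*599^1 = 20965000/2327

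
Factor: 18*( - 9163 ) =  - 164934 = - 2^1 * 3^2*7^2*11^1*17^1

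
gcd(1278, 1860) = 6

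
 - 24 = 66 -90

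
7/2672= 7/2672 = 0.00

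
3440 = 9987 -6547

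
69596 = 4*17399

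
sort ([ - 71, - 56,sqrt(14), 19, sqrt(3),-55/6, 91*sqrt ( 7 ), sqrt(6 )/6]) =[-71,-56,-55/6,sqrt( 6)/6,sqrt( 3 ),sqrt(14), 19,91 * sqrt( 7)]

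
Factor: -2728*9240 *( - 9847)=248210571840 = 2^6*3^1*5^1*7^1*11^2*31^1*43^1 *229^1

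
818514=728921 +89593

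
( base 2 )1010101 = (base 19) 49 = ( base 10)85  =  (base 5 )320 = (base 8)125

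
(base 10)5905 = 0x1711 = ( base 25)9b5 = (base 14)221B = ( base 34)53N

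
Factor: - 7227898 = - 2^1*31^1*116579^1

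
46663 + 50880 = 97543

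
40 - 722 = - 682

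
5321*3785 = 20139985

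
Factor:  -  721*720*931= - 483300720 = - 2^4*3^2*5^1*7^3* 19^1*103^1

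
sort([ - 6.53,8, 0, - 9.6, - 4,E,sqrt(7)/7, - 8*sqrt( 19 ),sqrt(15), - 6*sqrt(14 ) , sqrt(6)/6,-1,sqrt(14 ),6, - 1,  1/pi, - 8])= [-8*sqrt( 19 ), - 6*sqrt( 14 ), - 9.6,-8, - 6.53, - 4,-1, - 1,0 , 1/pi,sqrt ( 7)/7,sqrt( 6 ) /6,E,sqrt( 14 ),sqrt(15 ),6,8]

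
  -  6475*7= - 45325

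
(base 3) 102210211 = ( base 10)8608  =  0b10000110100000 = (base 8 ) 20640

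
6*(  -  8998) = -53988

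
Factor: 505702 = 2^1*29^1*8719^1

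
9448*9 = 85032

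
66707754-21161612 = 45546142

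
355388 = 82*4334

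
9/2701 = 9/2701= 0.00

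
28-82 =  - 54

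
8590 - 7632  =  958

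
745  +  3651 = 4396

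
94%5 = 4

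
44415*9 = 399735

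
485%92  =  25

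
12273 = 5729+6544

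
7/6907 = 7/6907=0.00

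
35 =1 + 34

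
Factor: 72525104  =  2^4 * 4532819^1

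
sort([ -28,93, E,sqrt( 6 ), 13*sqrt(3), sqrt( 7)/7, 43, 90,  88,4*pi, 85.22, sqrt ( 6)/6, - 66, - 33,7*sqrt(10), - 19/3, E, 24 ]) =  [ - 66, - 33, - 28, - 19/3,sqrt( 7) /7,sqrt( 6)/6, sqrt(6 ), E, E,  4*pi, 7*sqrt(10), 13*sqrt( 3 ),24, 43, 85.22,88, 90, 93 ] 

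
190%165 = 25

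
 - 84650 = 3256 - 87906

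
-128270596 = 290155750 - 418426346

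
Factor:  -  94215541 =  - 7^1*31^1*83^1*5231^1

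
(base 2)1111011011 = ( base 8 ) 1733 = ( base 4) 33123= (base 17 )371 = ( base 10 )987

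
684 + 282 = 966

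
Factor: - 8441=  - 23^1*367^1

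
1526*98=149548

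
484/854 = 242/427 =0.57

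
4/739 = 4/739 = 0.01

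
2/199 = 2/199 = 0.01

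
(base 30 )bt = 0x167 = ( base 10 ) 359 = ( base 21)h2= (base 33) at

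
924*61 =56364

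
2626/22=119 + 4/11 = 119.36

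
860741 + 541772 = 1402513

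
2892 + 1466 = 4358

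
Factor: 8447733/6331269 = 402273/301489  =  3^3*47^1 * 317^1*301489^( - 1 ) 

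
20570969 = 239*86071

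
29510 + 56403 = 85913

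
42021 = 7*6003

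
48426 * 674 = 32639124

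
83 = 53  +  30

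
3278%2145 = 1133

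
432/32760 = 6/455=0.01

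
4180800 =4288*975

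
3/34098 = 1/11366 =0.00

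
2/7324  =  1/3662 = 0.00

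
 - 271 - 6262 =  - 6533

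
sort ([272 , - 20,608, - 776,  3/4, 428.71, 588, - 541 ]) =[ - 776, - 541, - 20 , 3/4,272 , 428.71,588,608 ] 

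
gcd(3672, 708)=12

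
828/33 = 25 + 1/11 = 25.09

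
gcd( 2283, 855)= 3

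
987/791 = 141/113 = 1.25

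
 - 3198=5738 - 8936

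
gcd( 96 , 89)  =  1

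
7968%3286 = 1396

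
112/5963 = 112/5963 = 0.02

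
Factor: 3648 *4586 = 16729728 = 2^7*3^1 * 19^1*2293^1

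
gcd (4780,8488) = 4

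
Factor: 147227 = 147227^1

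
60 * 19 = 1140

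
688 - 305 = 383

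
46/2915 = 46/2915=0.02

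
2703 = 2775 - 72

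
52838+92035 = 144873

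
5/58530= 1/11706=0.00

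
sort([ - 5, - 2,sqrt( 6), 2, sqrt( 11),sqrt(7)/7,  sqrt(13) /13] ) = [ - 5,- 2,  sqrt( 13)/13,sqrt(7)/7,2,sqrt( 6 ), sqrt( 11)]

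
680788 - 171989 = 508799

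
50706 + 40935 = 91641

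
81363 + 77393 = 158756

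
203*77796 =15792588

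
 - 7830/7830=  - 1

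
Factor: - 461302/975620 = -2^(- 1 )*5^(  -  1 )  *263^1*877^1*48781^( - 1)= -230651/487810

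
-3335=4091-7426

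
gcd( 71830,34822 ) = 2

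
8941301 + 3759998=12701299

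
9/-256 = -9/256 = -  0.04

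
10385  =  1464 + 8921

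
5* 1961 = 9805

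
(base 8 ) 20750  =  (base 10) 8680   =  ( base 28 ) B20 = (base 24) f1g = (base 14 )3240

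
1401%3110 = 1401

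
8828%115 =88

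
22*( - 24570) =- 540540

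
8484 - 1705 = 6779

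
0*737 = 0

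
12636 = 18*702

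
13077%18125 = 13077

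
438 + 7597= 8035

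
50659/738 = 50659/738 = 68.64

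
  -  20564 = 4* (-5141 )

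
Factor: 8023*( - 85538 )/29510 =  - 343135687/14755 = - 5^( - 1)* 13^ ( - 1)*19^1*71^1 *113^1*227^( - 1 )*2251^1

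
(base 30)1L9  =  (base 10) 1539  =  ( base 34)1b9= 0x603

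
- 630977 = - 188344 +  - 442633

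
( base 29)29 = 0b1000011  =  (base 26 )2F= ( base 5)232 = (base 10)67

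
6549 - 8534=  - 1985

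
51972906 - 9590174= 42382732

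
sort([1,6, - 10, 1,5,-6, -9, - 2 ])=[-10, - 9, - 6,-2 , 1, 1,5  ,  6]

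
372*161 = 59892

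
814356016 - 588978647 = 225377369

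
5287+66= 5353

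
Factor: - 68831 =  - 7^1*9833^1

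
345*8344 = 2878680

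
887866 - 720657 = 167209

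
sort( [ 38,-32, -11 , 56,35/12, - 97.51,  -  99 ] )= [ - 99,- 97.51,  -  32, - 11 , 35/12,  38,56 ]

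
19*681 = 12939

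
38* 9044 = 343672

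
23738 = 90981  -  67243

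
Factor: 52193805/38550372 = 17397935/12850124 = 2^( - 2)*5^1 * 7^( - 1)*139^1*547^( - 1 )*839^( - 1 )*25033^1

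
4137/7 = 591=   591.00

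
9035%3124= 2787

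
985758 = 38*25941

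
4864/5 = 4864/5 =972.80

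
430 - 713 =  - 283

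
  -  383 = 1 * ( - 383)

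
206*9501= 1957206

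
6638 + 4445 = 11083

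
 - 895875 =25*(  -  35835 )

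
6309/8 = 6309/8=   788.62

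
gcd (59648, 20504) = 1864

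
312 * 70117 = 21876504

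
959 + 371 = 1330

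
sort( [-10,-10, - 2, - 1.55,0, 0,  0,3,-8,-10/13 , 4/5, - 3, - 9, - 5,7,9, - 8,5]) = [- 10,-10, - 9, - 8, - 8, - 5,-3, -2,  -  1.55, - 10/13, 0, 0 , 0, 4/5,3 , 5,  7,  9]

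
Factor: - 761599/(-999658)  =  2^(  -  1 )*11^( - 1)*23^1*33113^1*45439^( - 1)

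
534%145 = 99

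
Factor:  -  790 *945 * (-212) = 158268600  =  2^3 *3^3*5^2*7^1*53^1 * 79^1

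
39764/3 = 39764/3= 13254.67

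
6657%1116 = 1077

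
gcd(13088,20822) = 2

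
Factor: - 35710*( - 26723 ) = 954278330 = 2^1*5^1*3571^1*26723^1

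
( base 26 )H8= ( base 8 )702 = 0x1c2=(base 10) 450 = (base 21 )109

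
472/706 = 236/353 = 0.67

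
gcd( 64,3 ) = 1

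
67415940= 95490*706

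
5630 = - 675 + 6305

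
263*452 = 118876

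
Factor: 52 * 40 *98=2^6* 5^1*7^2*13^1  =  203840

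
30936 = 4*7734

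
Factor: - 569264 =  - 2^4*47^1 *757^1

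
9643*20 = 192860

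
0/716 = 0 = 0.00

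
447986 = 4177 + 443809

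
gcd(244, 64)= 4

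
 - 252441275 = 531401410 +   -  783842685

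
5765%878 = 497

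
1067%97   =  0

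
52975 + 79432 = 132407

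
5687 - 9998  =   - 4311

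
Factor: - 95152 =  - 2^4 * 19^1*313^1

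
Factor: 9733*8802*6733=576815207778 = 2^1*3^3* 163^1*6733^1*9733^1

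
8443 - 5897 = 2546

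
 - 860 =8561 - 9421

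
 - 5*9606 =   -  48030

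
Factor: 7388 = 2^2*1847^1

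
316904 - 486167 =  - 169263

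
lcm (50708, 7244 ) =50708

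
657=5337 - 4680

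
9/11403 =1/1267 = 0.00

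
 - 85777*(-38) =3259526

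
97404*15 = 1461060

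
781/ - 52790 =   -  1 + 52009/52790 = - 0.01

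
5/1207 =5/1207 = 0.00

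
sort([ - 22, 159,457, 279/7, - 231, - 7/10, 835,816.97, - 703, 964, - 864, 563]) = [ - 864,-703, - 231, - 22, -7/10,279/7, 159, 457,563,  816.97,835, 964]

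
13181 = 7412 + 5769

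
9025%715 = 445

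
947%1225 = 947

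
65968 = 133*496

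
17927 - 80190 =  - 62263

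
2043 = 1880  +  163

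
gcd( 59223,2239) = 1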